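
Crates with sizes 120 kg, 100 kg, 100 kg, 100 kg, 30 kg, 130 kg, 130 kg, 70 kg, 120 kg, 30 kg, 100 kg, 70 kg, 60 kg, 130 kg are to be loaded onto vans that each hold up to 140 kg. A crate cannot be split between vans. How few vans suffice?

Total = 130 + 130 + 130 + 120 + 120 + 100 + 100 + 100 + 100 + 70 + 70 + 60 + 30 + 30 = 1290 kg.
Lower bound: ⌈1290/140⌉ = 10 vans.
A packing using 11 vans:
  van 1: 130 = 130
  van 2: 130 = 130
  van 3: 130 = 130
  van 4: 120 = 120
  van 5: 120 = 120
  van 6: 100 + 30 = 130
  van 7: 100 + 30 = 130
  van 8: 100 = 100
  van 9: 100 = 100
  van 10: 70 + 70 = 140
  van 11: 60 = 60
No arrangement into 10 vans stays within capacity, so 11 is optimal.

11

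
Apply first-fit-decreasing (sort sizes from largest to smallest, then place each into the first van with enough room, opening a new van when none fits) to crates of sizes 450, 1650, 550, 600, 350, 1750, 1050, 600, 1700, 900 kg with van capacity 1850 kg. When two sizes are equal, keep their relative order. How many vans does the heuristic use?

Sorted descending: 1750, 1700, 1650, 1050, 900, 600, 600, 550, 450, 350.
  1750 → van 1 (new)  [load 1750/1850]
  1700 → van 2 (new)  [load 1700/1850]
  1650 → van 3 (new)  [load 1650/1850]
  1050 → van 4 (new)  [load 1050/1850]
  900 → van 5 (new)  [load 900/1850]
  600 → van 4  [load 1650/1850]
  600 → van 5  [load 1500/1850]
  550 → van 6 (new)  [load 550/1850]
  450 → van 6  [load 1000/1850]
  350 → van 5  [load 1850/1850]
6 vans opened.

6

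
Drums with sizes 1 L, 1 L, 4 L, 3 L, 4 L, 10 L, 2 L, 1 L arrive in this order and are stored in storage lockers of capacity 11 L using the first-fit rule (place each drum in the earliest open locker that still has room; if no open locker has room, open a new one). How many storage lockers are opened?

3

  1 → locker 1 (new)  [load 1/11]
  1 → locker 1  [load 2/11]
  4 → locker 1  [load 6/11]
  3 → locker 1  [load 9/11]
  4 → locker 2 (new)  [load 4/11]
  10 → locker 3 (new)  [load 10/11]
  2 → locker 1  [load 11/11]
  1 → locker 2  [load 5/11]
3 storage lockers opened.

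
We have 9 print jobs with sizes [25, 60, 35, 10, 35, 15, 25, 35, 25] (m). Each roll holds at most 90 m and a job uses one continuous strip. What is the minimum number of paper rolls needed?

4

Total = 60 + 35 + 35 + 35 + 25 + 25 + 25 + 15 + 10 = 265 m.
Lower bound: ⌈265/90⌉ = 3 paper rolls.
A packing using 4 paper rolls:
  roll 1: 60 + 25 = 85
  roll 2: 35 + 35 + 15 = 85
  roll 3: 35 + 25 + 25 = 85
  roll 4: 10 = 10
No arrangement into 3 paper rolls stays within capacity, so 4 is optimal.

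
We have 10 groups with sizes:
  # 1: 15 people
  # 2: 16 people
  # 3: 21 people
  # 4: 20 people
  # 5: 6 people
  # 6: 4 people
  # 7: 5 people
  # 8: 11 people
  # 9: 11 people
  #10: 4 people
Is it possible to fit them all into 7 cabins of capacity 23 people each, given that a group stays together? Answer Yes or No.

A valid assignment using 6 cabins:
  cabin 1: 21 = 21
  cabin 2: 20 = 20
  cabin 3: 16 + 6 = 22
  cabin 4: 15 + 5 = 20
  cabin 5: 11 + 11 = 22
  cabin 6: 4 + 4 = 8
That uses only 6 ≤ 7, so 7 cabins are enough.

Yes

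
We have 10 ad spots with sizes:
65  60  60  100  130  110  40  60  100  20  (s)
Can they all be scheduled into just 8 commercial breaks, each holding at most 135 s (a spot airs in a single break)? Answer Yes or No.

A valid assignment using 7 commercial breaks:
  break 1: 130 = 130
  break 2: 110 + 20 = 130
  break 3: 100 = 100
  break 4: 100 = 100
  break 5: 65 + 60 = 125
  break 6: 60 + 60 = 120
  break 7: 40 = 40
That uses only 7 ≤ 8, so 8 commercial breaks are enough.

Yes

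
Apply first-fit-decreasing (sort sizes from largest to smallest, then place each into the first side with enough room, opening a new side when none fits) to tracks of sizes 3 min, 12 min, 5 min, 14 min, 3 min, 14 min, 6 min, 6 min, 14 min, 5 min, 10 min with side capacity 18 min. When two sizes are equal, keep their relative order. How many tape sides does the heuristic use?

6

Sorted descending: 14, 14, 14, 12, 10, 6, 6, 5, 5, 3, 3.
  14 → side 1 (new)  [load 14/18]
  14 → side 2 (new)  [load 14/18]
  14 → side 3 (new)  [load 14/18]
  12 → side 4 (new)  [load 12/18]
  10 → side 5 (new)  [load 10/18]
  6 → side 4  [load 18/18]
  6 → side 5  [load 16/18]
  5 → side 6 (new)  [load 5/18]
  5 → side 6  [load 10/18]
  3 → side 1  [load 17/18]
  3 → side 2  [load 17/18]
6 tape sides opened.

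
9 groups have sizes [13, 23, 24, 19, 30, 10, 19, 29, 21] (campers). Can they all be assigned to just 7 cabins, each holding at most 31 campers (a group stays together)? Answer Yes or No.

Total = 188 campers; ⌈188/31⌉ = 7.
The bound of 7 does not rule out 7, but exhaustive search shows no assignment into 7 cabins of capacity 31 campers exists — the minimum is 8.

No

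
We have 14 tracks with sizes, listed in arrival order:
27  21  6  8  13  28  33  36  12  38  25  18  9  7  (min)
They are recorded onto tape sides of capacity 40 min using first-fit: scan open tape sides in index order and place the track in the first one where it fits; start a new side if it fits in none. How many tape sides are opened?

9

  27 → side 1 (new)  [load 27/40]
  21 → side 2 (new)  [load 21/40]
  6 → side 1  [load 33/40]
  8 → side 2  [load 29/40]
  13 → side 3 (new)  [load 13/40]
  28 → side 4 (new)  [load 28/40]
  33 → side 5 (new)  [load 33/40]
  36 → side 6 (new)  [load 36/40]
  12 → side 3  [load 25/40]
  38 → side 7 (new)  [load 38/40]
  25 → side 8 (new)  [load 25/40]
  18 → side 9 (new)  [load 18/40]
  9 → side 2  [load 38/40]
  7 → side 1  [load 40/40]
9 tape sides opened.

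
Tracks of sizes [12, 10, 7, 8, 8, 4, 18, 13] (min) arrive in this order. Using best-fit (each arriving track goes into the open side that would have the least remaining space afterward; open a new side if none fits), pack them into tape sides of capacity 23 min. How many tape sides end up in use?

  12 → side 1 (new)  [load 12/23]
  10 → side 1  [load 22/23]
  7 → side 2 (new)  [load 7/23]
  8 → side 2  [load 15/23]
  8 → side 2  [load 23/23]
  4 → side 3 (new)  [load 4/23]
  18 → side 3  [load 22/23]
  13 → side 4 (new)  [load 13/23]
4 tape sides opened.

4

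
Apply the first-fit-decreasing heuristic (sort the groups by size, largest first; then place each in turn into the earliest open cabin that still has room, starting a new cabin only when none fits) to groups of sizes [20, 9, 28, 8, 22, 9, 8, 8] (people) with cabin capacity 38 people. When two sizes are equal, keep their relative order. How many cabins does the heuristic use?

Sorted descending: 28, 22, 20, 9, 9, 8, 8, 8.
  28 → cabin 1 (new)  [load 28/38]
  22 → cabin 2 (new)  [load 22/38]
  20 → cabin 3 (new)  [load 20/38]
  9 → cabin 1  [load 37/38]
  9 → cabin 2  [load 31/38]
  8 → cabin 3  [load 28/38]
  8 → cabin 3  [load 36/38]
  8 → cabin 4 (new)  [load 8/38]
4 cabins opened.

4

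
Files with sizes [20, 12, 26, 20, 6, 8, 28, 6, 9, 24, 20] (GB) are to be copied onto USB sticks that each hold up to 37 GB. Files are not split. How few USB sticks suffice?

Total = 28 + 26 + 24 + 20 + 20 + 20 + 12 + 9 + 8 + 6 + 6 = 179 GB.
Lower bound: ⌈179/37⌉ = 5 USB sticks.
Also, 6 files each exceed 37/2 GB, and no two of those can share a USB stick, so at least 6 USB sticks are needed.
A packing using 6 USB sticks:
  USB stick 1: 28 + 9 = 37
  USB stick 2: 26 + 8 = 34
  USB stick 3: 24 + 12 = 36
  USB stick 4: 20 + 6 + 6 = 32
  USB stick 5: 20 = 20
  USB stick 6: 20 = 20
This matches the lower bound, so 6 is optimal.

6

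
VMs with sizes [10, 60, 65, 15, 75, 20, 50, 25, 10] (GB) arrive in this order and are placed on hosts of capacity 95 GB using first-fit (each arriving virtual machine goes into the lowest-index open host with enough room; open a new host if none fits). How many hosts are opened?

  10 → host 1 (new)  [load 10/95]
  60 → host 1  [load 70/95]
  65 → host 2 (new)  [load 65/95]
  15 → host 1  [load 85/95]
  75 → host 3 (new)  [load 75/95]
  20 → host 2  [load 85/95]
  50 → host 4 (new)  [load 50/95]
  25 → host 4  [load 75/95]
  10 → host 1  [load 95/95]
4 hosts opened.

4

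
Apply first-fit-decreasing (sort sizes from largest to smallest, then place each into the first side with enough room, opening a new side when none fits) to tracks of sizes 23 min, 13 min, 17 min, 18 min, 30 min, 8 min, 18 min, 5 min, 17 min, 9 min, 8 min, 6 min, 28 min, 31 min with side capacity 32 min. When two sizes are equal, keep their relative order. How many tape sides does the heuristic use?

8

Sorted descending: 31, 30, 28, 23, 18, 18, 17, 17, 13, 9, 8, 8, 6, 5.
  31 → side 1 (new)  [load 31/32]
  30 → side 2 (new)  [load 30/32]
  28 → side 3 (new)  [load 28/32]
  23 → side 4 (new)  [load 23/32]
  18 → side 5 (new)  [load 18/32]
  18 → side 6 (new)  [load 18/32]
  17 → side 7 (new)  [load 17/32]
  17 → side 8 (new)  [load 17/32]
  13 → side 5  [load 31/32]
  9 → side 4  [load 32/32]
  8 → side 6  [load 26/32]
  8 → side 7  [load 25/32]
  6 → side 6  [load 32/32]
  5 → side 7  [load 30/32]
8 tape sides opened.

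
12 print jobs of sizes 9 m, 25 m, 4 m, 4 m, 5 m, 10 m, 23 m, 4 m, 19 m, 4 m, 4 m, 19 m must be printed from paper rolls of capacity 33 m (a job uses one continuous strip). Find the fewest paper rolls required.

Total = 25 + 23 + 19 + 19 + 10 + 9 + 5 + 4 + 4 + 4 + 4 + 4 = 130 m.
Lower bound: ⌈130/33⌉ = 4 paper rolls.
A packing using 4 paper rolls:
  roll 1: 25 + 4 + 4 = 33
  roll 2: 23 + 10 = 33
  roll 3: 19 + 9 + 5 = 33
  roll 4: 19 + 4 + 4 + 4 = 31
This matches the lower bound, so 4 is optimal.

4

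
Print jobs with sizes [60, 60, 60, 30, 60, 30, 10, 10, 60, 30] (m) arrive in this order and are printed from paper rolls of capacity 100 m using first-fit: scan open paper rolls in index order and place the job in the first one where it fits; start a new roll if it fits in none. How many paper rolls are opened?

  60 → roll 1 (new)  [load 60/100]
  60 → roll 2 (new)  [load 60/100]
  60 → roll 3 (new)  [load 60/100]
  30 → roll 1  [load 90/100]
  60 → roll 4 (new)  [load 60/100]
  30 → roll 2  [load 90/100]
  10 → roll 1  [load 100/100]
  10 → roll 2  [load 100/100]
  60 → roll 5 (new)  [load 60/100]
  30 → roll 3  [load 90/100]
5 paper rolls opened.

5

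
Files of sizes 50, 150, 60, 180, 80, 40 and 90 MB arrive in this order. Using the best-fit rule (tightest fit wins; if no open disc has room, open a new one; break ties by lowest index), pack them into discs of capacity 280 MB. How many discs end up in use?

3

  50 → disc 1 (new)  [load 50/280]
  150 → disc 1  [load 200/280]
  60 → disc 1  [load 260/280]
  180 → disc 2 (new)  [load 180/280]
  80 → disc 2  [load 260/280]
  40 → disc 3 (new)  [load 40/280]
  90 → disc 3  [load 130/280]
3 discs opened.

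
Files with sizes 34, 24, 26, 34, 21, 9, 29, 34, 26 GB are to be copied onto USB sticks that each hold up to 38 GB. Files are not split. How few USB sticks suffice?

Total = 34 + 34 + 34 + 29 + 26 + 26 + 24 + 21 + 9 = 237 GB.
Lower bound: ⌈237/38⌉ = 7 USB sticks.
Also, 8 files each exceed 19 GB, and no two of those can share a USB stick, so at least 8 USB sticks are needed.
A packing using 8 USB sticks:
  USB stick 1: 34 = 34
  USB stick 2: 34 = 34
  USB stick 3: 34 = 34
  USB stick 4: 29 + 9 = 38
  USB stick 5: 26 = 26
  USB stick 6: 26 = 26
  USB stick 7: 24 = 24
  USB stick 8: 21 = 21
This matches the lower bound, so 8 is optimal.

8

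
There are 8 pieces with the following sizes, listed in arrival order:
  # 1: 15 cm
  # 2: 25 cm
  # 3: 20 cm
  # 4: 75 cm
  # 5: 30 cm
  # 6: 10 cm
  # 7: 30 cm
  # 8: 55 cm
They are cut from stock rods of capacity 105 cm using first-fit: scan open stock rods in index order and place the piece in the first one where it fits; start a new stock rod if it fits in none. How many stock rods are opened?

3

  15 → stock rod 1 (new)  [load 15/105]
  25 → stock rod 1  [load 40/105]
  20 → stock rod 1  [load 60/105]
  75 → stock rod 2 (new)  [load 75/105]
  30 → stock rod 1  [load 90/105]
  10 → stock rod 1  [load 100/105]
  30 → stock rod 2  [load 105/105]
  55 → stock rod 3 (new)  [load 55/105]
3 stock rods opened.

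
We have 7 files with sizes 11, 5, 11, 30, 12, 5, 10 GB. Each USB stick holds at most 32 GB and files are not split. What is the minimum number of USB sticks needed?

3

Total = 30 + 12 + 11 + 11 + 10 + 5 + 5 = 84 GB.
Lower bound: ⌈84/32⌉ = 3 USB sticks.
A packing using 3 USB sticks:
  USB stick 1: 30 = 30
  USB stick 2: 12 + 11 + 5 = 28
  USB stick 3: 11 + 10 + 5 = 26
This matches the lower bound, so 3 is optimal.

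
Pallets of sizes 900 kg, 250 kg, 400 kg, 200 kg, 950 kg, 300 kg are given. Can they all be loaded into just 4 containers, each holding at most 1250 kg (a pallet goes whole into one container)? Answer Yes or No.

A valid assignment using 3 containers:
  container 1: 950 + 300 = 1250
  container 2: 900 + 250 = 1150
  container 3: 400 + 200 = 600
That uses only 3 ≤ 4, so 4 containers are enough.

Yes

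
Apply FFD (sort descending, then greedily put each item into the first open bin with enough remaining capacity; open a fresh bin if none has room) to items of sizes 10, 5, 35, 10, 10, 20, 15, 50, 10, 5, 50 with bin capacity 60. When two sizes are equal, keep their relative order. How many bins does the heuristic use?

4

Sorted descending: 50, 50, 35, 20, 15, 10, 10, 10, 10, 5, 5.
  50 → bin 1 (new)  [load 50/60]
  50 → bin 2 (new)  [load 50/60]
  35 → bin 3 (new)  [load 35/60]
  20 → bin 3  [load 55/60]
  15 → bin 4 (new)  [load 15/60]
  10 → bin 1  [load 60/60]
  10 → bin 2  [load 60/60]
  10 → bin 4  [load 25/60]
  10 → bin 4  [load 35/60]
  5 → bin 3  [load 60/60]
  5 → bin 4  [load 40/60]
4 bins opened.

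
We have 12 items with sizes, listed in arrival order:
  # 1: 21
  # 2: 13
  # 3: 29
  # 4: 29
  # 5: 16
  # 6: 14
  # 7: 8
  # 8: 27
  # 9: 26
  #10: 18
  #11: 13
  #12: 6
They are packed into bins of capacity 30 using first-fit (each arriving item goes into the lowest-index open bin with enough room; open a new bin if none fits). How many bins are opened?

  21 → bin 1 (new)  [load 21/30]
  13 → bin 2 (new)  [load 13/30]
  29 → bin 3 (new)  [load 29/30]
  29 → bin 4 (new)  [load 29/30]
  16 → bin 2  [load 29/30]
  14 → bin 5 (new)  [load 14/30]
  8 → bin 1  [load 29/30]
  27 → bin 6 (new)  [load 27/30]
  26 → bin 7 (new)  [load 26/30]
  18 → bin 8 (new)  [load 18/30]
  13 → bin 5  [load 27/30]
  6 → bin 8  [load 24/30]
8 bins opened.

8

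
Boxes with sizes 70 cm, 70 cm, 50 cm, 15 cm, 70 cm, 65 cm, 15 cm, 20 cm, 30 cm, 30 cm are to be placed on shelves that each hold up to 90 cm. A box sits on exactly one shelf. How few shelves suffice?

6

Total = 70 + 70 + 70 + 65 + 50 + 30 + 30 + 20 + 15 + 15 = 435 cm.
Lower bound: ⌈435/90⌉ = 5 shelves.
A packing using 6 shelves:
  shelf 1: 70 + 20 = 90
  shelf 2: 70 + 15 = 85
  shelf 3: 70 + 15 = 85
  shelf 4: 65 = 65
  shelf 5: 50 + 30 = 80
  shelf 6: 30 = 30
No arrangement into 5 shelves stays within capacity, so 6 is optimal.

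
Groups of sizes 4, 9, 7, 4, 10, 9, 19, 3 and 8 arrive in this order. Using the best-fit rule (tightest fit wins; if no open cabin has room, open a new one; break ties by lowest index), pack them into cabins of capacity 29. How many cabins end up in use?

3

  4 → cabin 1 (new)  [load 4/29]
  9 → cabin 1  [load 13/29]
  7 → cabin 1  [load 20/29]
  4 → cabin 1  [load 24/29]
  10 → cabin 2 (new)  [load 10/29]
  9 → cabin 2  [load 19/29]
  19 → cabin 3 (new)  [load 19/29]
  3 → cabin 1  [load 27/29]
  8 → cabin 2  [load 27/29]
3 cabins opened.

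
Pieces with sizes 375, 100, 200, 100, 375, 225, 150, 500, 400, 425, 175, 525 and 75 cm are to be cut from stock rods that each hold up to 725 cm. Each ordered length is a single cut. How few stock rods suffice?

Total = 525 + 500 + 425 + 400 + 375 + 375 + 225 + 200 + 175 + 150 + 100 + 100 + 75 = 3625 cm.
Lower bound: ⌈3625/725⌉ = 5 stock rods.
Also, 6 pieces each exceed 725/2 cm, and no two of those can share a stock rod, so at least 6 stock rods are needed.
A packing using 6 stock rods:
  stock rod 1: 525 + 200 = 725
  stock rod 2: 500 + 225 = 725
  stock rod 3: 425 + 175 + 100 = 700
  stock rod 4: 400 + 150 + 100 + 75 = 725
  stock rod 5: 375 = 375
  stock rod 6: 375 = 375
This matches the lower bound, so 6 is optimal.

6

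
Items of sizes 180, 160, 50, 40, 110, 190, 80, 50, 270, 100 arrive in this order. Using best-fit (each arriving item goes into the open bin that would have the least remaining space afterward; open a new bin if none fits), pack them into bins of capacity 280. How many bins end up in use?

5

  180 → bin 1 (new)  [load 180/280]
  160 → bin 2 (new)  [load 160/280]
  50 → bin 1  [load 230/280]
  40 → bin 1  [load 270/280]
  110 → bin 2  [load 270/280]
  190 → bin 3 (new)  [load 190/280]
  80 → bin 3  [load 270/280]
  50 → bin 4 (new)  [load 50/280]
  270 → bin 5 (new)  [load 270/280]
  100 → bin 4  [load 150/280]
5 bins opened.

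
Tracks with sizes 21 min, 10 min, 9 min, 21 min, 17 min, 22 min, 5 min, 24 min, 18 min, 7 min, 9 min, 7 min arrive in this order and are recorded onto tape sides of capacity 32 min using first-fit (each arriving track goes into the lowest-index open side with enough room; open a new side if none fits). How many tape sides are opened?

  21 → side 1 (new)  [load 21/32]
  10 → side 1  [load 31/32]
  9 → side 2 (new)  [load 9/32]
  21 → side 2  [load 30/32]
  17 → side 3 (new)  [load 17/32]
  22 → side 4 (new)  [load 22/32]
  5 → side 3  [load 22/32]
  24 → side 5 (new)  [load 24/32]
  18 → side 6 (new)  [load 18/32]
  7 → side 3  [load 29/32]
  9 → side 4  [load 31/32]
  7 → side 5  [load 31/32]
6 tape sides opened.

6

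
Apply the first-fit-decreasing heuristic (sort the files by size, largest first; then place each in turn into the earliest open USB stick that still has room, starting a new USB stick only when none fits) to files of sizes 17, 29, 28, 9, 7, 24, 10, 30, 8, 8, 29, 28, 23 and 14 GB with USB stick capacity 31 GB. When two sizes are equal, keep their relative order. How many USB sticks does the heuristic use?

Sorted descending: 30, 29, 29, 28, 28, 24, 23, 17, 14, 10, 9, 8, 8, 7.
  30 → USB stick 1 (new)  [load 30/31]
  29 → USB stick 2 (new)  [load 29/31]
  29 → USB stick 3 (new)  [load 29/31]
  28 → USB stick 4 (new)  [load 28/31]
  28 → USB stick 5 (new)  [load 28/31]
  24 → USB stick 6 (new)  [load 24/31]
  23 → USB stick 7 (new)  [load 23/31]
  17 → USB stick 8 (new)  [load 17/31]
  14 → USB stick 8  [load 31/31]
  10 → USB stick 9 (new)  [load 10/31]
  9 → USB stick 9  [load 19/31]
  8 → USB stick 7  [load 31/31]
  8 → USB stick 9  [load 27/31]
  7 → USB stick 6  [load 31/31]
9 USB sticks opened.

9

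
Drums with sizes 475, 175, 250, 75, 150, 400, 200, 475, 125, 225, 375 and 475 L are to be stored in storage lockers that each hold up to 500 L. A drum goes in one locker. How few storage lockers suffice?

Total = 475 + 475 + 475 + 400 + 375 + 250 + 225 + 200 + 175 + 150 + 125 + 75 = 3400 L.
Lower bound: ⌈3400/500⌉ = 7 storage lockers.
A packing using 8 storage lockers:
  locker 1: 475 = 475
  locker 2: 475 = 475
  locker 3: 475 = 475
  locker 4: 400 + 75 = 475
  locker 5: 375 + 125 = 500
  locker 6: 250 + 225 = 475
  locker 7: 200 + 175 = 375
  locker 8: 150 = 150
No arrangement into 7 storage lockers stays within capacity, so 8 is optimal.

8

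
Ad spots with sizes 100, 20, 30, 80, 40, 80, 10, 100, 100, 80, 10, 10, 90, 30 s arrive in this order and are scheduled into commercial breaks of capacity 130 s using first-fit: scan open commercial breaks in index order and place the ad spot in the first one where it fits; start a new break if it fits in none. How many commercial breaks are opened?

  100 → break 1 (new)  [load 100/130]
  20 → break 1  [load 120/130]
  30 → break 2 (new)  [load 30/130]
  80 → break 2  [load 110/130]
  40 → break 3 (new)  [load 40/130]
  80 → break 3  [load 120/130]
  10 → break 1  [load 130/130]
  100 → break 4 (new)  [load 100/130]
  100 → break 5 (new)  [load 100/130]
  80 → break 6 (new)  [load 80/130]
  10 → break 2  [load 120/130]
  10 → break 2  [load 130/130]
  90 → break 7 (new)  [load 90/130]
  30 → break 4  [load 130/130]
7 commercial breaks opened.

7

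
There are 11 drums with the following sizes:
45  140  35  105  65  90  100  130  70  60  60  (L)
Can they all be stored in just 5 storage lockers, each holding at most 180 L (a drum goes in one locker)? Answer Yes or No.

Total = 900 L; ⌈900/180⌉ = 5.
The bound of 5 does not rule out 5, but exhaustive search shows no assignment into 5 storage lockers of capacity 180 L exists — the minimum is 6.

No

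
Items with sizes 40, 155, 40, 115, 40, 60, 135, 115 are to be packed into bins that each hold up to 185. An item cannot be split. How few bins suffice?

Total = 155 + 135 + 115 + 115 + 60 + 40 + 40 + 40 = 700.
Lower bound: ⌈700/185⌉ = 4 bins.
A packing using 5 bins:
  bin 1: 155 = 155
  bin 2: 135 + 40 = 175
  bin 3: 115 + 60 = 175
  bin 4: 115 + 40 = 155
  bin 5: 40 = 40
No arrangement into 4 bins stays within capacity, so 5 is optimal.

5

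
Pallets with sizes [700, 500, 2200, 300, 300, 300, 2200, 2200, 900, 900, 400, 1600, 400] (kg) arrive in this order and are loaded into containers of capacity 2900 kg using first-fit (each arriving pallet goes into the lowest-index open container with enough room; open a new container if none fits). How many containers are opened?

  700 → container 1 (new)  [load 700/2900]
  500 → container 1  [load 1200/2900]
  2200 → container 2 (new)  [load 2200/2900]
  300 → container 1  [load 1500/2900]
  300 → container 1  [load 1800/2900]
  300 → container 1  [load 2100/2900]
  2200 → container 3 (new)  [load 2200/2900]
  2200 → container 4 (new)  [load 2200/2900]
  900 → container 5 (new)  [load 900/2900]
  900 → container 5  [load 1800/2900]
  400 → container 1  [load 2500/2900]
  1600 → container 6 (new)  [load 1600/2900]
  400 → container 1  [load 2900/2900]
6 containers opened.

6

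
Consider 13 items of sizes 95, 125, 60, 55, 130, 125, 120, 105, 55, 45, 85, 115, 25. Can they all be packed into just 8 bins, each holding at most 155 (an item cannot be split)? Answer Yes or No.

Total = 1140; ⌈1140/155⌉ = 8.
The bound of 8 does not rule out 8, but exhaustive search shows no assignment into 8 bins of capacity 155 exists — the minimum is 9.

No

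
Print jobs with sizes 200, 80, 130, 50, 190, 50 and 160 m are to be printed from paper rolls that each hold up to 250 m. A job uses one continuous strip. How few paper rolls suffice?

Total = 200 + 190 + 160 + 130 + 80 + 50 + 50 = 860 m.
Lower bound: ⌈860/250⌉ = 4 paper rolls.
A packing using 4 paper rolls:
  roll 1: 200 + 50 = 250
  roll 2: 190 + 50 = 240
  roll 3: 160 + 80 = 240
  roll 4: 130 = 130
This matches the lower bound, so 4 is optimal.

4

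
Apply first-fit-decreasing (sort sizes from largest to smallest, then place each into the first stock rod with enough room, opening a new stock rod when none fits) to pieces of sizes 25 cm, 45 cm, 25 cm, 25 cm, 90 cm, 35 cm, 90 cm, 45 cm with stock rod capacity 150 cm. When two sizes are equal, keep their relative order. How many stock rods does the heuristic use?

Sorted descending: 90, 90, 45, 45, 35, 25, 25, 25.
  90 → stock rod 1 (new)  [load 90/150]
  90 → stock rod 2 (new)  [load 90/150]
  45 → stock rod 1  [load 135/150]
  45 → stock rod 2  [load 135/150]
  35 → stock rod 3 (new)  [load 35/150]
  25 → stock rod 3  [load 60/150]
  25 → stock rod 3  [load 85/150]
  25 → stock rod 3  [load 110/150]
3 stock rods opened.

3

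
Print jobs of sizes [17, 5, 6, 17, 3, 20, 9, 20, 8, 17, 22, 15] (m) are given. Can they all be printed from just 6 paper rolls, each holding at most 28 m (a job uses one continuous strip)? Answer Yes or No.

Total = 159 m; ⌈159/28⌉ = 6.
7 print jobs each exceed half the capacity and cannot share a roll, forcing at least 7 paper rolls.
At least 7 paper rolls are required, but only 6 are allowed.

No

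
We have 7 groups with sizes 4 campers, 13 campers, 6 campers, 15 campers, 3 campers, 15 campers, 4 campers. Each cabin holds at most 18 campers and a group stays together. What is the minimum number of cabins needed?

4

Total = 15 + 15 + 13 + 6 + 4 + 4 + 3 = 60 campers.
Lower bound: ⌈60/18⌉ = 4 cabins.
A packing using 4 cabins:
  cabin 1: 15 + 3 = 18
  cabin 2: 15 = 15
  cabin 3: 13 + 4 = 17
  cabin 4: 6 + 4 = 10
This matches the lower bound, so 4 is optimal.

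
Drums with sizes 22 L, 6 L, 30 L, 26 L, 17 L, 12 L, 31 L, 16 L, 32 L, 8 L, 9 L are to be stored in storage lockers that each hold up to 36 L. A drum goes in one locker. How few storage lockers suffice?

Total = 32 + 31 + 30 + 26 + 22 + 17 + 16 + 12 + 9 + 8 + 6 = 209 L.
Lower bound: ⌈209/36⌉ = 6 storage lockers.
A packing using 7 storage lockers:
  locker 1: 32 = 32
  locker 2: 31 = 31
  locker 3: 30 + 6 = 36
  locker 4: 26 + 9 = 35
  locker 5: 22 + 12 = 34
  locker 6: 17 + 16 = 33
  locker 7: 8 = 8
No arrangement into 6 storage lockers stays within capacity, so 7 is optimal.

7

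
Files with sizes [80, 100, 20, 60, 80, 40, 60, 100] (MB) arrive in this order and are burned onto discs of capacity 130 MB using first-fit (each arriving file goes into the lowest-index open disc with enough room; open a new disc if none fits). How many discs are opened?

  80 → disc 1 (new)  [load 80/130]
  100 → disc 2 (new)  [load 100/130]
  20 → disc 1  [load 100/130]
  60 → disc 3 (new)  [load 60/130]
  80 → disc 4 (new)  [load 80/130]
  40 → disc 3  [load 100/130]
  60 → disc 5 (new)  [load 60/130]
  100 → disc 6 (new)  [load 100/130]
6 discs opened.

6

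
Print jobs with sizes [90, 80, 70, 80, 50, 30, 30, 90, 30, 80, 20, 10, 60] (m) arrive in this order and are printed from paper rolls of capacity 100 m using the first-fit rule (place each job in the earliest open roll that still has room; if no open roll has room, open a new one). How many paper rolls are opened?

8

  90 → roll 1 (new)  [load 90/100]
  80 → roll 2 (new)  [load 80/100]
  70 → roll 3 (new)  [load 70/100]
  80 → roll 4 (new)  [load 80/100]
  50 → roll 5 (new)  [load 50/100]
  30 → roll 3  [load 100/100]
  30 → roll 5  [load 80/100]
  90 → roll 6 (new)  [load 90/100]
  30 → roll 7 (new)  [load 30/100]
  80 → roll 8 (new)  [load 80/100]
  20 → roll 2  [load 100/100]
  10 → roll 1  [load 100/100]
  60 → roll 7  [load 90/100]
8 paper rolls opened.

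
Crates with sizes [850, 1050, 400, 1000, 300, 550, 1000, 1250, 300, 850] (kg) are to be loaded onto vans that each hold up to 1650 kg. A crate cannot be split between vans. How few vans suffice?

Total = 1250 + 1050 + 1000 + 1000 + 850 + 850 + 550 + 400 + 300 + 300 = 7550 kg.
Lower bound: ⌈7550/1650⌉ = 5 vans.
Also, 6 crates each exceed 825 kg, and no two of those can share a van, so at least 6 vans are needed.
A packing using 6 vans:
  van 1: 1250 + 400 = 1650
  van 2: 1050 + 550 = 1600
  van 3: 1000 + 300 + 300 = 1600
  van 4: 1000 = 1000
  van 5: 850 = 850
  van 6: 850 = 850
This matches the lower bound, so 6 is optimal.

6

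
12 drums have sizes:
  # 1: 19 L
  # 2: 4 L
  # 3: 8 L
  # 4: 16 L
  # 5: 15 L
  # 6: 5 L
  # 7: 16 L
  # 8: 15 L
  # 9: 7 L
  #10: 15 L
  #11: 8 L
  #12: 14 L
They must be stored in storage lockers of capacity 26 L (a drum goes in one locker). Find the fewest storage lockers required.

Total = 19 + 16 + 16 + 15 + 15 + 15 + 14 + 8 + 8 + 7 + 5 + 4 = 142 L.
Lower bound: ⌈142/26⌉ = 6 storage lockers.
Also, 7 drums each exceed 13 L, and no two of those can share a locker, so at least 7 storage lockers are needed.
A packing using 7 storage lockers:
  locker 1: 19 + 7 = 26
  locker 2: 16 + 8 = 24
  locker 3: 16 + 8 = 24
  locker 4: 15 + 5 + 4 = 24
  locker 5: 15 = 15
  locker 6: 15 = 15
  locker 7: 14 = 14
This matches the lower bound, so 7 is optimal.

7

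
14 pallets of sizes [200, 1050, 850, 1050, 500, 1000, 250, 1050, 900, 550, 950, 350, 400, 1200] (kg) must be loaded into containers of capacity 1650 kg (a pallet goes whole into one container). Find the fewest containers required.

Total = 1200 + 1050 + 1050 + 1050 + 1000 + 950 + 900 + 850 + 550 + 500 + 400 + 350 + 250 + 200 = 10300 kg.
Lower bound: ⌈10300/1650⌉ = 7 containers.
Also, 8 pallets each exceed 825 kg, and no two of those can share a container, so at least 8 containers are needed.
A packing using 8 containers:
  container 1: 1200 + 400 = 1600
  container 2: 1050 + 550 = 1600
  container 3: 1050 + 500 = 1550
  container 4: 1050 + 350 + 250 = 1650
  container 5: 1000 + 200 = 1200
  container 6: 950 = 950
  container 7: 900 = 900
  container 8: 850 = 850
This matches the lower bound, so 8 is optimal.

8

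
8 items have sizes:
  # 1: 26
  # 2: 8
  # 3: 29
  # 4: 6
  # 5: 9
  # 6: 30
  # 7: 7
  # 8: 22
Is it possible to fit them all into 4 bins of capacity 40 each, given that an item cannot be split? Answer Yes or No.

A valid assignment using 4 bins:
  bin 1: 30 + 9 = 39
  bin 2: 29 + 8 = 37
  bin 3: 26 + 7 + 6 = 39
  bin 4: 22 = 22
Every load is within 40, so 4 bins suffice.

Yes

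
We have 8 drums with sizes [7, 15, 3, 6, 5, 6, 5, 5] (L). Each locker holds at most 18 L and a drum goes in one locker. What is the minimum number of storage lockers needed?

3

Total = 15 + 7 + 6 + 6 + 5 + 5 + 5 + 3 = 52 L.
Lower bound: ⌈52/18⌉ = 3 storage lockers.
A packing using 3 storage lockers:
  locker 1: 15 + 3 = 18
  locker 2: 7 + 6 + 5 = 18
  locker 3: 6 + 5 + 5 = 16
This matches the lower bound, so 3 is optimal.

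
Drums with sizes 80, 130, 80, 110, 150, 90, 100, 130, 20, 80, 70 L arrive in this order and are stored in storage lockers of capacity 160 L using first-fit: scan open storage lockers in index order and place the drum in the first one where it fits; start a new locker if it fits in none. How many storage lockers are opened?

  80 → locker 1 (new)  [load 80/160]
  130 → locker 2 (new)  [load 130/160]
  80 → locker 1  [load 160/160]
  110 → locker 3 (new)  [load 110/160]
  150 → locker 4 (new)  [load 150/160]
  90 → locker 5 (new)  [load 90/160]
  100 → locker 6 (new)  [load 100/160]
  130 → locker 7 (new)  [load 130/160]
  20 → locker 2  [load 150/160]
  80 → locker 8 (new)  [load 80/160]
  70 → locker 5  [load 160/160]
8 storage lockers opened.

8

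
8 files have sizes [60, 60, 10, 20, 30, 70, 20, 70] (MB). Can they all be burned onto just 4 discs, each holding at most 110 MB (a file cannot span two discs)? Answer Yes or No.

A valid assignment using 4 discs:
  disc 1: 70 + 30 + 10 = 110
  disc 2: 70 + 20 + 20 = 110
  disc 3: 60 = 60
  disc 4: 60 = 60
Every load is within 110 MB, so 4 discs suffice.

Yes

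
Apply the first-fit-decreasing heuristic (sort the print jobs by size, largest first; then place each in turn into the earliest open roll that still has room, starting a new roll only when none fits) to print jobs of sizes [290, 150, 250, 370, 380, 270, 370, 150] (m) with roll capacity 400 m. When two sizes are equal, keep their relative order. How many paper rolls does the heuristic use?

Sorted descending: 380, 370, 370, 290, 270, 250, 150, 150.
  380 → roll 1 (new)  [load 380/400]
  370 → roll 2 (new)  [load 370/400]
  370 → roll 3 (new)  [load 370/400]
  290 → roll 4 (new)  [load 290/400]
  270 → roll 5 (new)  [load 270/400]
  250 → roll 6 (new)  [load 250/400]
  150 → roll 6  [load 400/400]
  150 → roll 7 (new)  [load 150/400]
7 paper rolls opened.

7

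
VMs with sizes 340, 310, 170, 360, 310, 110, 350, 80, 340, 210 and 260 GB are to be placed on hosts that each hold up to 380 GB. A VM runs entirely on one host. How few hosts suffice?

Total = 360 + 350 + 340 + 340 + 310 + 310 + 260 + 210 + 170 + 110 + 80 = 2840 GB.
Lower bound: ⌈2840/380⌉ = 8 hosts.
A packing using 9 hosts:
  host 1: 360 = 360
  host 2: 350 = 350
  host 3: 340 = 340
  host 4: 340 = 340
  host 5: 310 = 310
  host 6: 310 = 310
  host 7: 260 + 110 = 370
  host 8: 210 + 170 = 380
  host 9: 80 = 80
No arrangement into 8 hosts stays within capacity, so 9 is optimal.

9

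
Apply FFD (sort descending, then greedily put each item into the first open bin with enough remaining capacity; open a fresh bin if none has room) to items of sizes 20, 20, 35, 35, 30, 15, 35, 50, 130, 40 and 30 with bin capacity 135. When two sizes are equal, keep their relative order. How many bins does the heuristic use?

4

Sorted descending: 130, 50, 40, 35, 35, 35, 30, 30, 20, 20, 15.
  130 → bin 1 (new)  [load 130/135]
  50 → bin 2 (new)  [load 50/135]
  40 → bin 2  [load 90/135]
  35 → bin 2  [load 125/135]
  35 → bin 3 (new)  [load 35/135]
  35 → bin 3  [load 70/135]
  30 → bin 3  [load 100/135]
  30 → bin 3  [load 130/135]
  20 → bin 4 (new)  [load 20/135]
  20 → bin 4  [load 40/135]
  15 → bin 4  [load 55/135]
4 bins opened.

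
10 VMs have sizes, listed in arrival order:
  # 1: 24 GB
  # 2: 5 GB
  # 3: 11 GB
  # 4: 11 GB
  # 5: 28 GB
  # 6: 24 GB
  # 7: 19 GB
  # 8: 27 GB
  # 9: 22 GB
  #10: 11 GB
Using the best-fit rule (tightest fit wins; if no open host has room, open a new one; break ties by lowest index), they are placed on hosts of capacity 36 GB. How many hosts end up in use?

7

  24 → host 1 (new)  [load 24/36]
  5 → host 1  [load 29/36]
  11 → host 2 (new)  [load 11/36]
  11 → host 2  [load 22/36]
  28 → host 3 (new)  [load 28/36]
  24 → host 4 (new)  [load 24/36]
  19 → host 5 (new)  [load 19/36]
  27 → host 6 (new)  [load 27/36]
  22 → host 7 (new)  [load 22/36]
  11 → host 4  [load 35/36]
7 hosts opened.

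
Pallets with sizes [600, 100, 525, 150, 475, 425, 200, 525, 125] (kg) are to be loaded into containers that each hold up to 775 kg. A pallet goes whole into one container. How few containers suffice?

Total = 600 + 525 + 525 + 475 + 425 + 200 + 150 + 125 + 100 = 3125 kg.
Lower bound: ⌈3125/775⌉ = 5 containers.
A packing using 5 containers:
  container 1: 600 + 150 = 750
  container 2: 525 + 200 = 725
  container 3: 525 + 125 + 100 = 750
  container 4: 475 = 475
  container 5: 425 = 425
This matches the lower bound, so 5 is optimal.

5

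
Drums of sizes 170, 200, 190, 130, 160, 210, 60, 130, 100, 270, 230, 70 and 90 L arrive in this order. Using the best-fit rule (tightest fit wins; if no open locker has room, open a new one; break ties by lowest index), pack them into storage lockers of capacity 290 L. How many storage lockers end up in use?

  170 → locker 1 (new)  [load 170/290]
  200 → locker 2 (new)  [load 200/290]
  190 → locker 3 (new)  [load 190/290]
  130 → locker 4 (new)  [load 130/290]
  160 → locker 4  [load 290/290]
  210 → locker 5 (new)  [load 210/290]
  60 → locker 5  [load 270/290]
  130 → locker 6 (new)  [load 130/290]
  100 → locker 3  [load 290/290]
  270 → locker 7 (new)  [load 270/290]
  230 → locker 8 (new)  [load 230/290]
  70 → locker 2  [load 270/290]
  90 → locker 1  [load 260/290]
8 storage lockers opened.

8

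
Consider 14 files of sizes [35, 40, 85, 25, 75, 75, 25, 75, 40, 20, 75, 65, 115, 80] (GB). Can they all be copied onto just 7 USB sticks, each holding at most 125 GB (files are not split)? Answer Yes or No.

Total = 830 GB; ⌈830/125⌉ = 7.
8 files each exceed half the capacity and cannot share a USB stick, forcing at least 8 USB sticks.
At least 8 USB sticks are required, but only 7 are allowed.

No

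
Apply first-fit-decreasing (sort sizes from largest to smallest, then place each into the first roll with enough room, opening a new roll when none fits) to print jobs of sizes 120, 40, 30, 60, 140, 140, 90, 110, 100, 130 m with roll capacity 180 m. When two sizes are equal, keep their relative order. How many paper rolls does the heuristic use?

7

Sorted descending: 140, 140, 130, 120, 110, 100, 90, 60, 40, 30.
  140 → roll 1 (new)  [load 140/180]
  140 → roll 2 (new)  [load 140/180]
  130 → roll 3 (new)  [load 130/180]
  120 → roll 4 (new)  [load 120/180]
  110 → roll 5 (new)  [load 110/180]
  100 → roll 6 (new)  [load 100/180]
  90 → roll 7 (new)  [load 90/180]
  60 → roll 4  [load 180/180]
  40 → roll 1  [load 180/180]
  30 → roll 2  [load 170/180]
7 paper rolls opened.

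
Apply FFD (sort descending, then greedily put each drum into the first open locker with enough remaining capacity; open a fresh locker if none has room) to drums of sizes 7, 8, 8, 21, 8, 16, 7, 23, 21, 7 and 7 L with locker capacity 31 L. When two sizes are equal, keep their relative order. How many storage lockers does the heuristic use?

Sorted descending: 23, 21, 21, 16, 8, 8, 8, 7, 7, 7, 7.
  23 → locker 1 (new)  [load 23/31]
  21 → locker 2 (new)  [load 21/31]
  21 → locker 3 (new)  [load 21/31]
  16 → locker 4 (new)  [load 16/31]
  8 → locker 1  [load 31/31]
  8 → locker 2  [load 29/31]
  8 → locker 3  [load 29/31]
  7 → locker 4  [load 23/31]
  7 → locker 4  [load 30/31]
  7 → locker 5 (new)  [load 7/31]
  7 → locker 5  [load 14/31]
5 storage lockers opened.

5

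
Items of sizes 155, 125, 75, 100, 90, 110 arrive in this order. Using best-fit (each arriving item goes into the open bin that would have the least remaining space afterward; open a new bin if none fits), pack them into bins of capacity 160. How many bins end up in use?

  155 → bin 1 (new)  [load 155/160]
  125 → bin 2 (new)  [load 125/160]
  75 → bin 3 (new)  [load 75/160]
  100 → bin 4 (new)  [load 100/160]
  90 → bin 5 (new)  [load 90/160]
  110 → bin 6 (new)  [load 110/160]
6 bins opened.

6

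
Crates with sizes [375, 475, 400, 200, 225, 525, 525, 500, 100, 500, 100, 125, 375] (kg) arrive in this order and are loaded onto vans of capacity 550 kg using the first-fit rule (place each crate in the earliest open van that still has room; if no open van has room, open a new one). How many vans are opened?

9

  375 → van 1 (new)  [load 375/550]
  475 → van 2 (new)  [load 475/550]
  400 → van 3 (new)  [load 400/550]
  200 → van 4 (new)  [load 200/550]
  225 → van 4  [load 425/550]
  525 → van 5 (new)  [load 525/550]
  525 → van 6 (new)  [load 525/550]
  500 → van 7 (new)  [load 500/550]
  100 → van 1  [load 475/550]
  500 → van 8 (new)  [load 500/550]
  100 → van 3  [load 500/550]
  125 → van 4  [load 550/550]
  375 → van 9 (new)  [load 375/550]
9 vans opened.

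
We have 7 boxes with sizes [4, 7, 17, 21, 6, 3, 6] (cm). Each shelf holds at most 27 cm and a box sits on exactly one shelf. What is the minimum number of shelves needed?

Total = 21 + 17 + 7 + 6 + 6 + 4 + 3 = 64 cm.
Lower bound: ⌈64/27⌉ = 3 shelves.
A packing using 3 shelves:
  shelf 1: 21 + 6 = 27
  shelf 2: 17 + 7 + 3 = 27
  shelf 3: 6 + 4 = 10
This matches the lower bound, so 3 is optimal.

3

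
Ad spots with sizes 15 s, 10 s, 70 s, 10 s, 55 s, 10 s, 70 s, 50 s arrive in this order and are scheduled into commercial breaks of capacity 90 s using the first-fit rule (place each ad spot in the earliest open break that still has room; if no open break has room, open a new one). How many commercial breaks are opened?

  15 → break 1 (new)  [load 15/90]
  10 → break 1  [load 25/90]
  70 → break 2 (new)  [load 70/90]
  10 → break 1  [load 35/90]
  55 → break 1  [load 90/90]
  10 → break 2  [load 80/90]
  70 → break 3 (new)  [load 70/90]
  50 → break 4 (new)  [load 50/90]
4 commercial breaks opened.

4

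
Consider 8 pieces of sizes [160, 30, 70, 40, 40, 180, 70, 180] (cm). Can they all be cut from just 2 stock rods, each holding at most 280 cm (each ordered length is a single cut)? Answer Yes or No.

Total = 770 cm; ⌈770/280⌉ = 3.
At least 3 stock rods are required, but only 2 are allowed.

No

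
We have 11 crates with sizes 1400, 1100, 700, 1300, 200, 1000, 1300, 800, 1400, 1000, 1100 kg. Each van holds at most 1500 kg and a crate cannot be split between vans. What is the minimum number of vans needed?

Total = 1400 + 1400 + 1300 + 1300 + 1100 + 1100 + 1000 + 1000 + 800 + 700 + 200 = 11300 kg.
Lower bound: ⌈11300/1500⌉ = 8 vans.
Also, 9 crates each exceed 750 kg, and no two of those can share a van, so at least 9 vans are needed.
A packing using 9 vans:
  van 1: 1400 = 1400
  van 2: 1400 = 1400
  van 3: 1300 + 200 = 1500
  van 4: 1300 = 1300
  van 5: 1100 = 1100
  van 6: 1100 = 1100
  van 7: 1000 = 1000
  van 8: 1000 = 1000
  van 9: 800 + 700 = 1500
This matches the lower bound, so 9 is optimal.

9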